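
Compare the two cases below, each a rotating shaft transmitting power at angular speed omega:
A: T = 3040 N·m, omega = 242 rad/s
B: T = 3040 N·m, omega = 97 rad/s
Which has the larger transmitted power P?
Model: a rotating shaft transmitting power at angular speed omega, so P = T·omega (SI units).
  A: P = 3040 × 242 = 735700 W = 735.7 kW
  B: P = 3040 × 97 = 294900 W = 294.9 kW
735.7 kW > 294.9 kW, so A is larger.
Final answer: A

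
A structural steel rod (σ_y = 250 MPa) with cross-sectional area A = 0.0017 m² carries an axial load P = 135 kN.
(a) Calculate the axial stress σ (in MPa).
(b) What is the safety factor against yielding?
(a) Axial stress σ = P/A. Convert P = 135 kN = 135000 N.
  σ = 135000 / 0.0017 = 7.941 × 10⁷ Pa = 79.41 MPa
(b) Safety factor SF = σ_y/σ = 250 / 79.41 = 3.148
Final answer: (a) σ = 79.41 MPa, (b) SF = 3.148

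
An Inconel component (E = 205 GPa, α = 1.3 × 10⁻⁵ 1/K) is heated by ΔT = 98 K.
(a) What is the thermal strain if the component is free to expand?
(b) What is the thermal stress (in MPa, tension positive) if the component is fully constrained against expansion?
(a) Free thermal strain ε_th = α·ΔT = (1.3 × 10⁻⁵) × 98 = 0.001274
(b) Fully constrained, the expansion is suppressed, so σ = -E·α·ΔT. Convert E = 205 GPa = 2.05 × 10¹¹ Pa.
  σ = -(2.05 × 10¹¹) × (1.3 × 10⁻⁵) × 98 = -2.612 × 10⁸ Pa = -261.2 MPa (compressive)
Final answer: (a) ε_th = 0.001274, (b) σ = -261.2 MPa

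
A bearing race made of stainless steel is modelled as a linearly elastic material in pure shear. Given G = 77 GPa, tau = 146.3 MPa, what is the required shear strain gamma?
Model: a linearly elastic material in pure shear, so tau = G·gamma.
Solve for gamma: gamma = tau / G.
Convert to SI units:
  G = 77 GPa = 7.7 × 10¹⁰ Pa
  tau = 146.3 MPa = 1.463 × 10⁸ Pa
Substitute:
  gamma = (1.463 × 10⁸) / (7.7 × 10¹⁰)
  gamma = 0.0019
Final answer: gamma = 0.0019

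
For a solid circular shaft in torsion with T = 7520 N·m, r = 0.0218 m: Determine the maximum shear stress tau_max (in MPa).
Model: a solid circular shaft in torsion, so tau_max = (2·T) / (π·r^3).
Substitute:
  tau_max = (2 × 7520) / (π × 0.0218^3)
  tau_max = 4.621 × 10⁸ Pa
Convert: tau_max = 4.621 × 10⁸ Pa = 462.1 MPa
Final answer: tau_max = 462.1 MPa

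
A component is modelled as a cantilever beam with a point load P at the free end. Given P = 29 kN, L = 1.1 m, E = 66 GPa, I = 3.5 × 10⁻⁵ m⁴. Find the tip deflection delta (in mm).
Model: a cantilever beam with a point load P at the free end, so delta = (P·L^3) / (3·E·I).
Convert to SI units:
  P = 29 kN = 29000 N
  E = 66 GPa = 6.6 × 10¹⁰ Pa
Substitute:
  delta = (29000 × 1.1^3) / (3 × (6.6 × 10¹⁰) × (3.5 × 10⁻⁵))
  delta = 0.00557 m
Convert: delta = 0.00557 m = 5.57 mm
Final answer: delta = 5.57 mm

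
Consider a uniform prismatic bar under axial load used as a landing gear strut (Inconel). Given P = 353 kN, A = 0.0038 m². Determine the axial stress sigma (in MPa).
Model: a uniform prismatic bar under axial load, so sigma = P / A.
Convert to SI units:
  P = 353 kN = 353000 N
Substitute:
  sigma = 353000 / 0.0038
  sigma = 9.289 × 10⁷ Pa
Convert: sigma = 9.289 × 10⁷ Pa = 92.89 MPa
Final answer: sigma = 92.89 MPa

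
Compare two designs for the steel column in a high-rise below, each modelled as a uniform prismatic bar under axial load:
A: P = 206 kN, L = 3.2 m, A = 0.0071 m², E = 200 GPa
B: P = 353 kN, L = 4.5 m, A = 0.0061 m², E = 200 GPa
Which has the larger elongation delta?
Model: a uniform prismatic bar under axial load, so delta = (P·L) / (A·E) (SI units).
  A: delta = (206000 × 3.2) / (0.0071 × (2 × 10¹¹)) = 0.0004642 m = 0.4642 mm
  B: delta = (353000 × 4.5) / (0.0061 × (2 × 10¹¹)) = 0.001302 m = 1.302 mm
1.302 mm > 0.4642 mm, so B is larger.
Final answer: B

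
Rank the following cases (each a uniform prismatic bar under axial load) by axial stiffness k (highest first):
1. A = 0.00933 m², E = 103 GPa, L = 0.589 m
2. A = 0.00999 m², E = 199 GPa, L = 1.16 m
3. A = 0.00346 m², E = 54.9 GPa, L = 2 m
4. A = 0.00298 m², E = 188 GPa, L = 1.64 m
Model: a uniform prismatic bar under axial load, so k = (A·E) / L (SI units).
  Case 1: k = (0.00933 × (1.03 × 10¹¹)) / 0.589 = 1.632 × 10⁹ N/m = 1632 MN/m
  Case 2: k = (0.00999 × (1.99 × 10¹¹)) / 1.16 = 1.714 × 10⁹ N/m = 1714 MN/m
  Case 3: k = (0.00346 × (5.49 × 10¹⁰)) / 2 = 9.498 × 10⁷ N/m = 94.98 MN/m
  Case 4: k = (0.00298 × (1.88 × 10¹¹)) / 1.64 = 3.416 × 10⁸ N/m = 341.6 MN/m
Ordering: 1714 MN/m (case 2) > 1632 MN/m (case 1) > 341.6 MN/m (case 4) > 94.98 MN/m (case 3)
Final answer: 2, 1, 4, 3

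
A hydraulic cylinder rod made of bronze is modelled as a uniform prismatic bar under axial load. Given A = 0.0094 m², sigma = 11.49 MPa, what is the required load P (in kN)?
Model: a uniform prismatic bar under axial load, so sigma = P / A.
Solve for P: P = sigma·A.
Convert to SI units:
  sigma = 11.49 MPa = 1.149 × 10⁷ Pa
Substitute:
  P = (1.149 × 10⁷) × 0.0094
  P = 108000 N
Convert: P = 108000 N = 108 kN
Final answer: P = 108 kN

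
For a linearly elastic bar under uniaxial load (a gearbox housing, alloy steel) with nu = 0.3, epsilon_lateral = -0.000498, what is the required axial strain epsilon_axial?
Model: a linearly elastic bar under uniaxial load, so epsilon_lateral = -nu·epsilon_axial.
Solve for epsilon_axial: epsilon_axial = -epsilon_lateral / nu.
Substitute:
  epsilon_axial = -(-0.000498) / 0.3
  epsilon_axial = 0.00166
Final answer: epsilon_axial = 0.00166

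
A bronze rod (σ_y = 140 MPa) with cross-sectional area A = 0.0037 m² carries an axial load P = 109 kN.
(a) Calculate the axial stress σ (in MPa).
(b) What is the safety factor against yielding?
(a) Axial stress σ = P/A. Convert P = 109 kN = 109000 N.
  σ = 109000 / 0.0037 = 2.946 × 10⁷ Pa = 29.46 MPa
(b) Safety factor SF = σ_y/σ = 140 / 29.46 = 4.752
Final answer: (a) σ = 29.46 MPa, (b) SF = 4.752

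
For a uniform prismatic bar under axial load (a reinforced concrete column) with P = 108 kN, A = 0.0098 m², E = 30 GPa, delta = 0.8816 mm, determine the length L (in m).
Model: a uniform prismatic bar under axial load, so delta = (P·L) / (A·E).
Solve for L: L = (delta·A·E) / P.
Convert to SI units:
  P = 108 kN = 108000 N
  E = 30 GPa = 3 × 10¹⁰ Pa
  delta = 0.8816 mm = 0.0008816 m
Substitute:
  L = (0.0008816 × 0.0098 × (3 × 10¹⁰)) / 108000
  L = 2.4 m
Final answer: L = 2.4 m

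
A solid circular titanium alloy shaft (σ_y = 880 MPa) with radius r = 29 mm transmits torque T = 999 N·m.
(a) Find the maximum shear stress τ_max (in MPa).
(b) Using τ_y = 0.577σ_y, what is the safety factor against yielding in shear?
(a) For a solid circular shaft, τ_max = T·r/J with J = π·r^4/2, i.e. τ_max = 2·T / (π·r^3). Convert r = 29 mm = 0.029 m.
  τ_max = (2 × 999) / (π × 0.029^3) = 2.608 × 10⁷ Pa = 26.08 MPa
(b) τ_y = 0.577 × 880 = 507.76 MPa
  SF = τ_y/τ_max = 507.76 / 26.08 = 19.47
Final answer: (a) τ_max = 26.08 MPa, (b) SF = 19.47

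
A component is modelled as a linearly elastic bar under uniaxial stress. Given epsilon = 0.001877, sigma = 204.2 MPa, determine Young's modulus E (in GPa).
Model: a linearly elastic bar under uniaxial stress, so sigma = E·epsilon.
Solve for E: E = sigma / epsilon.
Convert to SI units:
  sigma = 204.2 MPa = 2.042 × 10⁸ Pa
Substitute:
  E = (2.042 × 10⁸) / 0.001877
  E = 1.088 × 10¹¹ Pa
Convert: E = 1.088 × 10¹¹ Pa = 108.8 GPa
Final answer: E = 108.8 GPa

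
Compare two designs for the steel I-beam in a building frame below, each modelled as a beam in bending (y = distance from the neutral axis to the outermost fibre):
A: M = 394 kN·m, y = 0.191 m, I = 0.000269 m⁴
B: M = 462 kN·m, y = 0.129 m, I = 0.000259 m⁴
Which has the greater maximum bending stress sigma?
Model: a beam in bending (y = distance from the neutral axis to the outermost fibre), so sigma = (M·y) / I (SI units).
  A: sigma = (394000 × 0.191) / 0.000269 = 2.798 × 10⁸ Pa = 279.8 MPa
  B: sigma = (462000 × 0.129) / 0.000259 = 2.301 × 10⁸ Pa = 230.1 MPa
279.8 MPa > 230.1 MPa, so A is larger.
Final answer: A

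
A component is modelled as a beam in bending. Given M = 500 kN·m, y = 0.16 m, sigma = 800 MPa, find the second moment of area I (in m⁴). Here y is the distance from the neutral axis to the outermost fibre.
Model: a beam in bending, so sigma = (M·y) / I.
Solve for I: I = (M·y) / sigma.
Convert to SI units:
  M = 500 kN·m = 500000 N·m
  sigma = 800 MPa = 8 × 10⁸ Pa
Substitute:
  I = (500000 × 0.16) / (8 × 10⁸)
  I = 0.0001 m⁴
Final answer: I = 0.0001 m⁴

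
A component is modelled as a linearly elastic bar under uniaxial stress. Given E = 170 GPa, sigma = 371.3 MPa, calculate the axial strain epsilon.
Model: a linearly elastic bar under uniaxial stress, so sigma = E·epsilon.
Solve for epsilon: epsilon = sigma / E.
Convert to SI units:
  E = 170 GPa = 1.7 × 10¹¹ Pa
  sigma = 371.3 MPa = 3.713 × 10⁸ Pa
Substitute:
  epsilon = (3.713 × 10⁸) / (1.7 × 10¹¹)
  epsilon = 0.002184
Final answer: epsilon = 0.002184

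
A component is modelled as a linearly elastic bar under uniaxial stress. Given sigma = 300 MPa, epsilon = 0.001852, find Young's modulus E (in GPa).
Model: a linearly elastic bar under uniaxial stress, so epsilon = sigma / E.
Solve for E: E = sigma / epsilon.
Convert to SI units:
  sigma = 300 MPa = 3 × 10⁸ Pa
Substitute:
  E = (3 × 10⁸) / 0.001852
  E = 1.62 × 10¹¹ Pa
Convert: E = 1.62 × 10¹¹ Pa = 162 GPa
Final answer: E = 162 GPa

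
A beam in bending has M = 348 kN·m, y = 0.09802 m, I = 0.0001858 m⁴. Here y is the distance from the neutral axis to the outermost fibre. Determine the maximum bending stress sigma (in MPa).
Model: a beam in bending, so sigma = (M·y) / I.
Convert to SI units:
  M = 348 kN·m = 348000 N·m
Substitute:
  sigma = (348000 × 0.09802) / 0.0001858
  sigma = 1.836 × 10⁸ Pa
Convert: sigma = 1.836 × 10⁸ Pa = 183.6 MPa
Final answer: sigma = 183.6 MPa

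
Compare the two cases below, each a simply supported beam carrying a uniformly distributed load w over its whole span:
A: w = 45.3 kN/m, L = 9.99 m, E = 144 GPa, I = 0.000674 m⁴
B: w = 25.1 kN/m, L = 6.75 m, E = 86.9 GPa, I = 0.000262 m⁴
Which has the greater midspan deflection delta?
Model: a simply supported beam carrying a uniformly distributed load w over its whole span, so delta = (5·w·L^4) / (384·E·I) (SI units).
  A: delta = (5 × 45300 × 9.99^4) / (384 × (1.44 × 10¹¹) × 0.000674) = 0.06053 m = 60.53 mm
  B: delta = (5 × 25100 × 6.75^4) / (384 × (8.69 × 10¹⁰) × 0.000262) = 0.0298 m = 29.8 mm
60.53 mm > 29.8 mm, so A is larger.
Final answer: A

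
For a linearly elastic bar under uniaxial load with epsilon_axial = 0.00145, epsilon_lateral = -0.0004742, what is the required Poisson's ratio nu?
Model: a linearly elastic bar under uniaxial load, so epsilon_lateral = -nu·epsilon_axial.
Solve for nu: nu = -epsilon_lateral / epsilon_axial.
Substitute:
  nu = -(-0.0004742) / 0.00145
  nu = 0.327
Final answer: nu = 0.327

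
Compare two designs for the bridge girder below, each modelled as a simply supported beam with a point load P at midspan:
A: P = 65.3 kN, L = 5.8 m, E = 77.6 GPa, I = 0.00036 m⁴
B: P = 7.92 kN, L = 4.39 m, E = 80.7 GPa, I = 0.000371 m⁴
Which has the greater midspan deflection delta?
Model: a simply supported beam with a point load P at midspan, so delta = (P·L^3) / (48·E·I) (SI units).
  A: delta = (65300 × 5.8^3) / (48 × (7.76 × 10¹⁰) × 0.00036) = 0.009501 m = 9.501 mm
  B: delta = (7920 × 4.39^3) / (48 × (8.07 × 10¹⁰) × 0.000371) = 0.0004663 m = 0.4663 mm
9.501 mm > 0.4663 mm, so A is larger.
Final answer: A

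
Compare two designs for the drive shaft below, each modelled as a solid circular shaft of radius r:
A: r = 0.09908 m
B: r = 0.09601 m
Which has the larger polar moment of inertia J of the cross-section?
Model: a solid circular shaft of radius r, so J = (π·r^4) / 2 (SI units).
  A: J = (π × 0.09908^4) / 2 = 0.0001514 m⁴
  B: J = (π × 0.09601^4) / 2 = 0.0001335 m⁴
0.0001514 m⁴ > 0.0001335 m⁴, so A is larger.
Final answer: A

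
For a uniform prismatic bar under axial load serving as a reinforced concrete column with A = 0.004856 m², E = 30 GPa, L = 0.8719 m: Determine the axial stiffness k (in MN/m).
Model: a uniform prismatic bar under axial load, so k = (A·E) / L.
Convert to SI units:
  E = 30 GPa = 3 × 10¹⁰ Pa
Substitute:
  k = (0.004856 × (3 × 10¹⁰)) / 0.8719
  k = 1.671 × 10⁸ N/m
Convert: k = 1.671 × 10⁸ N/m = 167.1 MN/m
Final answer: k = 167.1 MN/m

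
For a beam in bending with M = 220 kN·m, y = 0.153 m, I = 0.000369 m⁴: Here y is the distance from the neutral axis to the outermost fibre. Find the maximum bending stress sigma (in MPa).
Model: a beam in bending, so sigma = (M·y) / I.
Convert to SI units:
  M = 220 kN·m = 220000 N·m
Substitute:
  sigma = (220000 × 0.153) / 0.000369
  sigma = 9.122 × 10⁷ Pa
Convert: sigma = 9.122 × 10⁷ Pa = 91.22 MPa
Final answer: sigma = 91.22 MPa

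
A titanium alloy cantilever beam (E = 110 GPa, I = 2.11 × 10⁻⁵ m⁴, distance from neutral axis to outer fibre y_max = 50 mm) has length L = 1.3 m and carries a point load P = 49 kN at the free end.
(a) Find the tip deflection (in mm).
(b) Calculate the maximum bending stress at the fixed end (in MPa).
(a) Tip deflection of a cantilever with an end point load: δ = P·L^3 / (3·E·I). Convert P = 49 kN = 49000 N, E = 110 GPa = 1.1 × 10¹¹ Pa.
  δ = (49000 × 1.3^3) / (3 × (1.1 × 10¹¹) × (2.11 × 10⁻⁵)) = 0.01546 m = 15.46 mm
(b) Maximum bending moment at the fixed end: M = P·L = 49000 × 1.3 = 63700 N·m. Convert y_max = 50 mm = 0.05 m.
  σ = M·y_max / I = (63700 × 0.05) / (2.11 × 10⁻⁵) = 1.509 × 10⁸ Pa = 150.9 MPa
Final answer: (a) δ = 15.46 mm, (b) σ = 150.9 MPa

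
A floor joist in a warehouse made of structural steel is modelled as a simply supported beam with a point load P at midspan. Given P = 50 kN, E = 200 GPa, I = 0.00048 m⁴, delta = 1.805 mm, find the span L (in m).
Model: a simply supported beam with a point load P at midspan, so delta = (P·L^3) / (48·E·I).
Solve for L: L = ((48·delta·E·I) / P)^(1/3).
Convert to SI units:
  P = 50 kN = 50000 N
  E = 200 GPa = 2 × 10¹¹ Pa
  delta = 1.805 mm = 0.001805 m
Substitute:
  L = ((48 × 0.001805 × (2 × 10¹¹) × 0.00048) / 50000)^(1/3)
  L = 5.5 m
Final answer: L = 5.5 m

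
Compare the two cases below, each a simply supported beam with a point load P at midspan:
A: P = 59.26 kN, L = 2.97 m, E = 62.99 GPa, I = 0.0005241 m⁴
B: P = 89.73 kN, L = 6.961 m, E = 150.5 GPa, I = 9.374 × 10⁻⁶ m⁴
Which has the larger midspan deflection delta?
Model: a simply supported beam with a point load P at midspan, so delta = (P·L^3) / (48·E·I) (SI units).
  A: delta = (59260 × 2.97^3) / (48 × (6.299 × 10¹⁰) × 0.0005241) = 0.0009797 m = 0.9797 mm
  B: delta = (89730 × 6.961^3) / (48 × (1.505 × 10¹¹) × (9.374 × 10⁻⁶)) = 0.4469 m = 446.9 mm
446.9 mm > 0.9797 mm, so B is larger.
Final answer: B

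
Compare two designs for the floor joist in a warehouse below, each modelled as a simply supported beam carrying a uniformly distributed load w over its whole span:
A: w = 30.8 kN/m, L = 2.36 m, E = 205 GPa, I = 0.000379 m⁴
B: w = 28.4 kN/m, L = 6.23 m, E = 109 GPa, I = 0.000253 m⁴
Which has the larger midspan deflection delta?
Model: a simply supported beam carrying a uniformly distributed load w over its whole span, so delta = (5·w·L^4) / (384·E·I) (SI units).
  A: delta = (5 × 30800 × 2.36^4) / (384 × (2.05 × 10¹¹) × 0.000379) = 0.0001601 m = 0.1601 mm
  B: delta = (5 × 28400 × 6.23^4) / (384 × (1.09 × 10¹¹) × 0.000253) = 0.0202 m = 20.2 mm
20.2 mm > 0.1601 mm, so B is larger.
Final answer: B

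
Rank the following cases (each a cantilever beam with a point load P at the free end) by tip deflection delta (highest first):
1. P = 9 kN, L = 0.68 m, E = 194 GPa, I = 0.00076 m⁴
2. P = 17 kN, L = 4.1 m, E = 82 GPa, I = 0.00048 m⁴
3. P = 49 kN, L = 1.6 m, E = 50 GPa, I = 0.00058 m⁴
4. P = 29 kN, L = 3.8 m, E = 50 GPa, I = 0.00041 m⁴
Model: a cantilever beam with a point load P at the free end, so delta = (P·L^3) / (3·E·I) (SI units).
  Case 1: delta = (9000 × 0.68^3) / (3 × (1.94 × 10¹¹) × 0.00076) = 6.398 × 10⁻⁶ m = 0.006398 mm
  Case 2: delta = (17000 × 4.1^3) / (3 × (8.2 × 10¹⁰) × 0.00048) = 0.009923 m = 9.923 mm
  Case 3: delta = (49000 × 1.6^3) / (3 × (5 × 10¹⁰) × 0.00058) = 0.002307 m = 2.307 mm
  Case 4: delta = (29000 × 3.8^3) / (3 × (5 × 10¹⁰) × 0.00041) = 0.02587 m = 25.87 mm
Ordering: 25.87 mm (case 4) > 9.923 mm (case 2) > 2.307 mm (case 3) > 0.006398 mm (case 1)
Final answer: 4, 2, 3, 1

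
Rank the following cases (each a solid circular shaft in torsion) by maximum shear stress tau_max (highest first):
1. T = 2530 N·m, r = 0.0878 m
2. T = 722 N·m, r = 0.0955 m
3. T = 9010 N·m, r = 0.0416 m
Model: a solid circular shaft in torsion, so tau_max = (2·T) / (π·r^3) (SI units).
  Case 1: tau_max = (2 × 2530) / (π × 0.0878^3) = 2.38 × 10⁶ Pa = 2.38 MPa
  Case 2: tau_max = (2 × 722) / (π × 0.0955^3) = 527700 Pa = 0.5277 MPa
  Case 3: tau_max = (2 × 9010) / (π × 0.0416^3) = 7.968 × 10⁷ Pa = 79.68 MPa
Ordering: 79.68 MPa (case 3) > 2.38 MPa (case 1) > 0.5277 MPa (case 2)
Final answer: 3, 1, 2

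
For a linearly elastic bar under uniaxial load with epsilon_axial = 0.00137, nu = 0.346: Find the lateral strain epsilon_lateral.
Model: a linearly elastic bar under uniaxial load, so epsilon_lateral = -nu·epsilon_axial.
Substitute:
  epsilon_lateral = -(0.346 × 0.00137)
  epsilon_lateral = -0.000474
Final answer: epsilon_lateral = -0.000474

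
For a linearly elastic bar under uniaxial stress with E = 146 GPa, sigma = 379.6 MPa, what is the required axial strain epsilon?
Model: a linearly elastic bar under uniaxial stress, so sigma = E·epsilon.
Solve for epsilon: epsilon = sigma / E.
Convert to SI units:
  E = 146 GPa = 1.46 × 10¹¹ Pa
  sigma = 379.6 MPa = 3.796 × 10⁸ Pa
Substitute:
  epsilon = (3.796 × 10⁸) / (1.46 × 10¹¹)
  epsilon = 0.0026
Final answer: epsilon = 0.0026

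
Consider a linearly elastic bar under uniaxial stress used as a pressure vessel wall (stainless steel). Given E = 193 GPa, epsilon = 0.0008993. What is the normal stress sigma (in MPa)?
Model: a linearly elastic bar under uniaxial stress, so sigma = E·epsilon.
Convert to SI units:
  E = 193 GPa = 1.93 × 10¹¹ Pa
Substitute:
  sigma = (1.93 × 10¹¹) × 0.0008993
  sigma = 1.736 × 10⁸ Pa
Convert: sigma = 1.736 × 10⁸ Pa = 173.6 MPa
Final answer: sigma = 173.6 MPa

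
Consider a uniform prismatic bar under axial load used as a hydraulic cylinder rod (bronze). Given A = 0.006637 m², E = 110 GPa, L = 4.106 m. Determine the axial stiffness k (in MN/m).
Model: a uniform prismatic bar under axial load, so k = (A·E) / L.
Convert to SI units:
  E = 110 GPa = 1.1 × 10¹¹ Pa
Substitute:
  k = (0.006637 × (1.1 × 10¹¹)) / 4.106
  k = 1.778 × 10⁸ N/m
Convert: k = 1.778 × 10⁸ N/m = 177.8 MN/m
Final answer: k = 177.8 MN/m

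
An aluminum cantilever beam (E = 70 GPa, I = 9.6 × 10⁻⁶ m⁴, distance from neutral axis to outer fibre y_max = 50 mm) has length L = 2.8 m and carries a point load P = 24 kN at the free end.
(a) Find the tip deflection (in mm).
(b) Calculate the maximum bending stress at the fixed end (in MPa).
(a) Tip deflection of a cantilever with an end point load: δ = P·L^3 / (3·E·I). Convert P = 24 kN = 24000 N, E = 70 GPa = 7 × 10¹⁰ Pa.
  δ = (24000 × 2.8^3) / (3 × (7 × 10¹⁰) × (9.6 × 10⁻⁶)) = 0.2613 m = 261.3 mm
(b) Maximum bending moment at the fixed end: M = P·L = 24000 × 2.8 = 67200 N·m. Convert y_max = 50 mm = 0.05 m.
  σ = M·y_max / I = (67200 × 0.05) / (9.6 × 10⁻⁶) = 3.5 × 10⁸ Pa = 350 MPa
Final answer: (a) δ = 261.3 mm, (b) σ = 350 MPa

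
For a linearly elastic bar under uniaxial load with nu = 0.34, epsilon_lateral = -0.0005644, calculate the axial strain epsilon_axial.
Model: a linearly elastic bar under uniaxial load, so epsilon_lateral = -nu·epsilon_axial.
Solve for epsilon_axial: epsilon_axial = -epsilon_lateral / nu.
Substitute:
  epsilon_axial = -(-0.0005644) / 0.34
  epsilon_axial = 0.00166
Final answer: epsilon_axial = 0.00166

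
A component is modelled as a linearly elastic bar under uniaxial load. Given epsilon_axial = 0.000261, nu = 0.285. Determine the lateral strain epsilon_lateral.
Model: a linearly elastic bar under uniaxial load, so epsilon_lateral = -nu·epsilon_axial.
Substitute:
  epsilon_lateral = -(0.285 × 0.000261)
  epsilon_lateral = -7.439 × 10⁻⁵
Final answer: epsilon_lateral = -7.439 × 10⁻⁵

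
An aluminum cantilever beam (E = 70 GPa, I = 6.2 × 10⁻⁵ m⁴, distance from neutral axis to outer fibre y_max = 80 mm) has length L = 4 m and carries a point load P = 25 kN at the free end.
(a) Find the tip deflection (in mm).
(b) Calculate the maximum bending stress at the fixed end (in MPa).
(a) Tip deflection of a cantilever with an end point load: δ = P·L^3 / (3·E·I). Convert P = 25 kN = 25000 N, E = 70 GPa = 7 × 10¹⁰ Pa.
  δ = (25000 × 4^3) / (3 × (7 × 10¹⁰) × (6.2 × 10⁻⁵)) = 0.1229 m = 122.9 mm
(b) Maximum bending moment at the fixed end: M = P·L = 25000 × 4 = 100000 N·m. Convert y_max = 80 mm = 0.08 m.
  σ = M·y_max / I = (100000 × 0.08) / (6.2 × 10⁻⁵) = 1.29 × 10⁸ Pa = 129 MPa
Final answer: (a) δ = 122.9 mm, (b) σ = 129 MPa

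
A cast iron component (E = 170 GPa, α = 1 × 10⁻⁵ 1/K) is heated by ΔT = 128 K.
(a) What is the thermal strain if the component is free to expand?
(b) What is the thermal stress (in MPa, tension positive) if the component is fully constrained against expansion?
(a) Free thermal strain ε_th = α·ΔT = (1 × 10⁻⁵) × 128 = 0.00128
(b) Fully constrained, the expansion is suppressed, so σ = -E·α·ΔT. Convert E = 170 GPa = 1.7 × 10¹¹ Pa.
  σ = -(1.7 × 10¹¹) × (1 × 10⁻⁵) × 128 = -2.176 × 10⁸ Pa = -217.6 MPa (compressive)
Final answer: (a) ε_th = 0.00128, (b) σ = -217.6 MPa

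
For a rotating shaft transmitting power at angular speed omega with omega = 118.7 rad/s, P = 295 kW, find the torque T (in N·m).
Model: a rotating shaft transmitting power at angular speed omega, so P = T·omega.
Solve for T: T = P / omega.
Convert to SI units:
  P = 295 kW = 295000 W
Substitute:
  T = 295000 / 118.7
  T = 2485 N·m
Final answer: T = 2485 N·m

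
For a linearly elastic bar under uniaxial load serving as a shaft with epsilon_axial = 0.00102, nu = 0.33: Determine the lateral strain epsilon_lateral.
Model: a linearly elastic bar under uniaxial load, so epsilon_lateral = -nu·epsilon_axial.
Substitute:
  epsilon_lateral = -(0.33 × 0.00102)
  epsilon_lateral = -0.0003366
Final answer: epsilon_lateral = -0.0003366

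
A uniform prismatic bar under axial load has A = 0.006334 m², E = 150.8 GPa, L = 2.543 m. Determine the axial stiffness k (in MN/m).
Model: a uniform prismatic bar under axial load, so k = (A·E) / L.
Convert to SI units:
  E = 150.8 GPa = 1.508 × 10¹¹ Pa
Substitute:
  k = (0.006334 × (1.508 × 10¹¹)) / 2.543
  k = 3.756 × 10⁸ N/m
Convert: k = 3.756 × 10⁸ N/m = 375.6 MN/m
Final answer: k = 375.6 MN/m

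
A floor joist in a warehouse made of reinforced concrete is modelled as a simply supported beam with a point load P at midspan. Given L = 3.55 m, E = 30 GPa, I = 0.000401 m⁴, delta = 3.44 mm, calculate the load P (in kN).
Model: a simply supported beam with a point load P at midspan, so delta = (P·L^3) / (48·E·I).
Solve for P: P = (48·delta·E·I) / L^3.
Convert to SI units:
  E = 30 GPa = 3 × 10¹⁰ Pa
  delta = 3.44 mm = 0.00344 m
Substitute:
  P = (48 × 0.00344 × (3 × 10¹⁰) × 0.000401) / 3.55^3
  P = 44400 N
Convert: P = 44400 N = 44.4 kN
Final answer: P = 44.4 kN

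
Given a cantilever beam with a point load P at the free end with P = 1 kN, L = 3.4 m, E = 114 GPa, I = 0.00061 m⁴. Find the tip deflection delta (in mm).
Model: a cantilever beam with a point load P at the free end, so delta = (P·L^3) / (3·E·I).
Convert to SI units:
  P = 1 kN = 1000 N
  E = 114 GPa = 1.14 × 10¹¹ Pa
Substitute:
  delta = (1000 × 3.4^3) / (3 × (1.14 × 10¹¹) × 0.00061)
  delta = 0.0001884 m
Convert: delta = 0.0001884 m = 0.1884 mm
Final answer: delta = 0.1884 mm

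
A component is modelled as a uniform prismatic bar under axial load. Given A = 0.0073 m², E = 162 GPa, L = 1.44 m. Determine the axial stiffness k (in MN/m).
Model: a uniform prismatic bar under axial load, so k = (A·E) / L.
Convert to SI units:
  E = 162 GPa = 1.62 × 10¹¹ Pa
Substitute:
  k = (0.0073 × (1.62 × 10¹¹)) / 1.44
  k = 8.212 × 10⁸ N/m
Convert: k = 8.212 × 10⁸ N/m = 821.2 MN/m
Final answer: k = 821.2 MN/m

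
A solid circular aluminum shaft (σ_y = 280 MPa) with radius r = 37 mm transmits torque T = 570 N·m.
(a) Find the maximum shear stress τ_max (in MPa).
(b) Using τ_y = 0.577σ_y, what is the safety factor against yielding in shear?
(a) For a solid circular shaft, τ_max = T·r/J with J = π·r^4/2, i.e. τ_max = 2·T / (π·r^3). Convert r = 37 mm = 0.037 m.
  τ_max = (2 × 570) / (π × 0.037^3) = 7.164 × 10⁶ Pa = 7.164 MPa
(b) τ_y = 0.577 × 280 = 161.56 MPa
  SF = τ_y/τ_max = 161.56 / 7.164 = 22.55
Final answer: (a) τ_max = 7.164 MPa, (b) SF = 22.55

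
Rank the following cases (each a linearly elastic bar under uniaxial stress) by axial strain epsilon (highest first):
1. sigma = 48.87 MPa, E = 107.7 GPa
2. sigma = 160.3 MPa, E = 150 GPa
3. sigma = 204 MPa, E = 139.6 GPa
Model: a linearly elastic bar under uniaxial stress, so epsilon = sigma / E (SI units).
  Case 1: epsilon = (4.887 × 10⁷) / (1.077 × 10¹¹) = 0.0004538
  Case 2: epsilon = (1.603 × 10⁸) / (1.5 × 10¹¹) = 0.001069
  Case 3: epsilon = (2.04 × 10⁸) / (1.396 × 10¹¹) = 0.001461
Ordering: 0.001461 (case 3) > 0.001069 (case 2) > 0.0004538 (case 1)
Final answer: 3, 2, 1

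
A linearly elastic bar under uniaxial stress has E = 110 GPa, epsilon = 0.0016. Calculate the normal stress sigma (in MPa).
Model: a linearly elastic bar under uniaxial stress, so sigma = E·epsilon.
Convert to SI units:
  E = 110 GPa = 1.1 × 10¹¹ Pa
Substitute:
  sigma = (1.1 × 10¹¹) × 0.0016
  sigma = 1.76 × 10⁸ Pa
Convert: sigma = 1.76 × 10⁸ Pa = 176 MPa
Final answer: sigma = 176 MPa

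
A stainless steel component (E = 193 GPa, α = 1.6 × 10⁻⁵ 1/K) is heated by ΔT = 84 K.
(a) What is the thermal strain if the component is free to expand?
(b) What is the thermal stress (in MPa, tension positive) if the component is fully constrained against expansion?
(a) Free thermal strain ε_th = α·ΔT = (1.6 × 10⁻⁵) × 84 = 0.001344
(b) Fully constrained, the expansion is suppressed, so σ = -E·α·ΔT. Convert E = 193 GPa = 1.93 × 10¹¹ Pa.
  σ = -(1.93 × 10¹¹) × (1.6 × 10⁻⁵) × 84 = -2.594 × 10⁸ Pa = -259.4 MPa (compressive)
Final answer: (a) ε_th = 0.001344, (b) σ = -259.4 MPa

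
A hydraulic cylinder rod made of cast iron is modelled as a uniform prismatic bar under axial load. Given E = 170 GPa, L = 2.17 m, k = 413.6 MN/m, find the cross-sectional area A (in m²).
Model: a uniform prismatic bar under axial load, so k = (A·E) / L.
Solve for A: A = (k·L) / E.
Convert to SI units:
  E = 170 GPa = 1.7 × 10¹¹ Pa
  k = 413.6 MN/m = 4.136 × 10⁸ N/m
Substitute:
  A = ((4.136 × 10⁸) × 2.17) / (1.7 × 10¹¹)
  A = 0.005279 m²
Final answer: A = 0.005279 m²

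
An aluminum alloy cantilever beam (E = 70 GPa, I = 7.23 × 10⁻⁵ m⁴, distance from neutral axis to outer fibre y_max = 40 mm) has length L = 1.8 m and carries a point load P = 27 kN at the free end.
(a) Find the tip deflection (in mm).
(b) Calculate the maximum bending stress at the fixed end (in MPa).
(a) Tip deflection of a cantilever with an end point load: δ = P·L^3 / (3·E·I). Convert P = 27 kN = 27000 N, E = 70 GPa = 7 × 10¹⁰ Pa.
  δ = (27000 × 1.8^3) / (3 × (7 × 10¹⁰) × (7.23 × 10⁻⁵)) = 0.01037 m = 10.37 mm
(b) Maximum bending moment at the fixed end: M = P·L = 27000 × 1.8 = 48600 N·m. Convert y_max = 40 mm = 0.04 m.
  σ = M·y_max / I = (48600 × 0.04) / (7.23 × 10⁻⁵) = 2.689 × 10⁷ Pa = 26.89 MPa
Final answer: (a) δ = 10.37 mm, (b) σ = 26.89 MPa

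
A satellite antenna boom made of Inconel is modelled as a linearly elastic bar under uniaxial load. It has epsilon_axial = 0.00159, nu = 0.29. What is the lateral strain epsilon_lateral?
Model: a linearly elastic bar under uniaxial load, so epsilon_lateral = -nu·epsilon_axial.
Substitute:
  epsilon_lateral = -(0.29 × 0.00159)
  epsilon_lateral = -0.0004611
Final answer: epsilon_lateral = -0.0004611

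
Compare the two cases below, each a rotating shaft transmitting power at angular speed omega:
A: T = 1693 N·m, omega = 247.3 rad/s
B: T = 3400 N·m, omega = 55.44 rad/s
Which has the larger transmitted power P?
Model: a rotating shaft transmitting power at angular speed omega, so P = T·omega (SI units).
  A: P = 1693 × 247.3 = 418700 W = 418.7 kW
  B: P = 3400 × 55.44 = 188500 W = 188.5 kW
418.7 kW > 188.5 kW, so A is larger.
Final answer: A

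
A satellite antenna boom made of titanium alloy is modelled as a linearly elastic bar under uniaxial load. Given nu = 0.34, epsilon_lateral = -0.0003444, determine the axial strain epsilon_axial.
Model: a linearly elastic bar under uniaxial load, so epsilon_lateral = -nu·epsilon_axial.
Solve for epsilon_axial: epsilon_axial = -epsilon_lateral / nu.
Substitute:
  epsilon_axial = -(-0.0003444) / 0.34
  epsilon_axial = 0.001013
Final answer: epsilon_axial = 0.001013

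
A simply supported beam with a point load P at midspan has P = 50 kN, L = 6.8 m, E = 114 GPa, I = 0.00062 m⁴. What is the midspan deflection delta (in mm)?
Model: a simply supported beam with a point load P at midspan, so delta = (P·L^3) / (48·E·I).
Convert to SI units:
  P = 50 kN = 50000 N
  E = 114 GPa = 1.14 × 10¹¹ Pa
Substitute:
  delta = (50000 × 6.8^3) / (48 × (1.14 × 10¹¹) × 0.00062)
  delta = 0.004634 m
Convert: delta = 0.004634 m = 4.634 mm
Final answer: delta = 4.634 mm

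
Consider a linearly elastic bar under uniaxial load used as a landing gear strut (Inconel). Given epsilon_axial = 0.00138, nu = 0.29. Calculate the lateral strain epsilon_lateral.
Model: a linearly elastic bar under uniaxial load, so epsilon_lateral = -nu·epsilon_axial.
Substitute:
  epsilon_lateral = -(0.29 × 0.00138)
  epsilon_lateral = -0.0004002
Final answer: epsilon_lateral = -0.0004002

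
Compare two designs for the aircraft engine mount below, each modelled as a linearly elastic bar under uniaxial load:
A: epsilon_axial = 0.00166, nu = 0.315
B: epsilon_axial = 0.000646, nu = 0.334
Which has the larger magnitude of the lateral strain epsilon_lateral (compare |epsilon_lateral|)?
Model: a linearly elastic bar under uniaxial load, so epsilon_lateral = -nu·epsilon_axial (SI units).
  A: epsilon_lateral = -(0.315 × 0.00166) = -0.0005229
  B: epsilon_lateral = -(0.334 × 0.000646) = -0.0002158
|epsilon_lateral|: A = 0.0005229, B = 0.0002158, so A is larger in magnitude.
Final answer: A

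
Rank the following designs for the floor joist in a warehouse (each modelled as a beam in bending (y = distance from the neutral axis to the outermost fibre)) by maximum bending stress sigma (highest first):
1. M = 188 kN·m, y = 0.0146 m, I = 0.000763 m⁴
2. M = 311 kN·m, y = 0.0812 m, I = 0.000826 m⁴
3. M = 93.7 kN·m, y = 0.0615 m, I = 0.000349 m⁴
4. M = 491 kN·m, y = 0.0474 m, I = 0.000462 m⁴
Model: a beam in bending (y = distance from the neutral axis to the outermost fibre), so sigma = (M·y) / I (SI units).
  Case 1: sigma = (188000 × 0.0146) / 0.000763 = 3.597 × 10⁶ Pa = 3.597 MPa
  Case 2: sigma = (311000 × 0.0812) / 0.000826 = 3.057 × 10⁷ Pa = 30.57 MPa
  Case 3: sigma = (93700 × 0.0615) / 0.000349 = 1.651 × 10⁷ Pa = 16.51 MPa
  Case 4: sigma = (491000 × 0.0474) / 0.000462 = 5.038 × 10⁷ Pa = 50.38 MPa
Ordering: 50.38 MPa (case 4) > 30.57 MPa (case 2) > 16.51 MPa (case 3) > 3.597 MPa (case 1)
Final answer: 4, 2, 3, 1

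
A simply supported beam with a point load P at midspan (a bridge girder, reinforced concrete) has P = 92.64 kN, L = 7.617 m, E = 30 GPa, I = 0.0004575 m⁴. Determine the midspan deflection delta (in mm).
Model: a simply supported beam with a point load P at midspan, so delta = (P·L^3) / (48·E·I).
Convert to SI units:
  P = 92.64 kN = 92640 N
  E = 30 GPa = 3 × 10¹⁰ Pa
Substitute:
  delta = (92640 × 7.617^3) / (48 × (3 × 10¹⁰) × 0.0004575)
  delta = 0.06214 m
Convert: delta = 0.06214 m = 62.14 mm
Final answer: delta = 62.14 mm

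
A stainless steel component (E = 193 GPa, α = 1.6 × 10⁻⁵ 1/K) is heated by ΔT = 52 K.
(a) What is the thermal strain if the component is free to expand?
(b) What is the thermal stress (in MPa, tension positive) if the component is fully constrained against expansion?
(a) Free thermal strain ε_th = α·ΔT = (1.6 × 10⁻⁵) × 52 = 0.000832
(b) Fully constrained, the expansion is suppressed, so σ = -E·α·ΔT. Convert E = 193 GPa = 1.93 × 10¹¹ Pa.
  σ = -(1.93 × 10¹¹) × (1.6 × 10⁻⁵) × 52 = -1.606 × 10⁸ Pa = -160.6 MPa (compressive)
Final answer: (a) ε_th = 0.000832, (b) σ = -160.6 MPa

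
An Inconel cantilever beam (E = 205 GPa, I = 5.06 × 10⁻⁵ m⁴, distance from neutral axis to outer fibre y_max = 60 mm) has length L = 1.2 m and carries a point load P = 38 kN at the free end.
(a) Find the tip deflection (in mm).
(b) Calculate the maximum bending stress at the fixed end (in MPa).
(a) Tip deflection of a cantilever with an end point load: δ = P·L^3 / (3·E·I). Convert P = 38 kN = 38000 N, E = 205 GPa = 2.05 × 10¹¹ Pa.
  δ = (38000 × 1.2^3) / (3 × (2.05 × 10¹¹) × (5.06 × 10⁻⁵)) = 0.00211 m = 2.11 mm
(b) Maximum bending moment at the fixed end: M = P·L = 38000 × 1.2 = 45600 N·m. Convert y_max = 60 mm = 0.06 m.
  σ = M·y_max / I = (45600 × 0.06) / (5.06 × 10⁻⁵) = 5.407 × 10⁷ Pa = 54.07 MPa
Final answer: (a) δ = 2.11 mm, (b) σ = 54.07 MPa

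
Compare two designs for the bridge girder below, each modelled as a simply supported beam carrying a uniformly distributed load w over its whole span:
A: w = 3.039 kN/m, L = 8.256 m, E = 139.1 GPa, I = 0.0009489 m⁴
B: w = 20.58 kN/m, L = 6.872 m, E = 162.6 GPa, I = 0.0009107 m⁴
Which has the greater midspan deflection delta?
Model: a simply supported beam carrying a uniformly distributed load w over its whole span, so delta = (5·w·L^4) / (384·E·I) (SI units).
  A: delta = (5 × 3039 × 8.256^4) / (384 × (1.391 × 10¹¹) × 0.0009489) = 0.001393 m = 1.393 mm
  B: delta = (5 × 20580 × 6.872^4) / (384 × (1.626 × 10¹¹) × 0.0009107) = 0.004036 m = 4.036 mm
4.036 mm > 1.393 mm, so B is larger.
Final answer: B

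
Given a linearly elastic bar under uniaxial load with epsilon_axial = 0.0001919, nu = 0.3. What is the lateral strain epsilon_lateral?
Model: a linearly elastic bar under uniaxial load, so epsilon_lateral = -nu·epsilon_axial.
Substitute:
  epsilon_lateral = -(0.3 × 0.0001919)
  epsilon_lateral = -5.757 × 10⁻⁵
Final answer: epsilon_lateral = -5.757 × 10⁻⁵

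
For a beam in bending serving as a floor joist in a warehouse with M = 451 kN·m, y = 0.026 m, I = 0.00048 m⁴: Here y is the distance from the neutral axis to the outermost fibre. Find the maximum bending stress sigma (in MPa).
Model: a beam in bending, so sigma = (M·y) / I.
Convert to SI units:
  M = 451 kN·m = 451000 N·m
Substitute:
  sigma = (451000 × 0.026) / 0.00048
  sigma = 2.443 × 10⁷ Pa
Convert: sigma = 2.443 × 10⁷ Pa = 24.43 MPa
Final answer: sigma = 24.43 MPa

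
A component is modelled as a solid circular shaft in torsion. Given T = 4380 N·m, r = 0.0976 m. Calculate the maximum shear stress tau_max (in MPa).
Model: a solid circular shaft in torsion, so tau_max = (2·T) / (π·r^3).
Substitute:
  tau_max = (2 × 4380) / (π × 0.0976^3)
  tau_max = 2.999 × 10⁶ Pa
Convert: tau_max = 2.999 × 10⁶ Pa = 2.999 MPa
Final answer: tau_max = 2.999 MPa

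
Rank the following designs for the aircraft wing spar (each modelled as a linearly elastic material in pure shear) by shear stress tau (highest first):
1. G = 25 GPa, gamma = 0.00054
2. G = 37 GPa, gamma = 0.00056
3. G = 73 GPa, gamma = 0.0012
Model: a linearly elastic material in pure shear, so tau = G·gamma (SI units).
  Case 1: tau = (2.5 × 10¹⁰) × 0.00054 = 1.35 × 10⁷ Pa = 13.5 MPa
  Case 2: tau = (3.7 × 10¹⁰) × 0.00056 = 2.072 × 10⁷ Pa = 20.72 MPa
  Case 3: tau = (7.3 × 10¹⁰) × 0.0012 = 8.76 × 10⁷ Pa = 87.6 MPa
Ordering: 87.6 MPa (case 3) > 20.72 MPa (case 2) > 13.5 MPa (case 1)
Final answer: 3, 2, 1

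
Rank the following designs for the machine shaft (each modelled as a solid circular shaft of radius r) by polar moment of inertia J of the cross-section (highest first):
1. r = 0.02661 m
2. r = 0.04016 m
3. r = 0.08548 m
Model: a solid circular shaft of radius r, so J = (π·r^4) / 2 (SI units).
  Case 1: J = (π × 0.02661^4) / 2 = 7.876 × 10⁻⁷ m⁴
  Case 2: J = (π × 0.04016^4) / 2 = 4.086 × 10⁻⁶ m⁴
  Case 3: J = (π × 0.08548^4) / 2 = 8.386 × 10⁻⁵ m⁴
Ordering: 8.386 × 10⁻⁵ m⁴ (case 3) > 4.086 × 10⁻⁶ m⁴ (case 2) > 7.876 × 10⁻⁷ m⁴ (case 1)
Final answer: 3, 2, 1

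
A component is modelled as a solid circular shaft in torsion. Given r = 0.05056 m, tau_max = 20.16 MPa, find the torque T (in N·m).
Model: a solid circular shaft in torsion, so tau_max = (2·T) / (π·r^3).
Solve for T: T = (π·tau_max·r^3) / 2.
Convert to SI units:
  tau_max = 20.16 MPa = 2.016 × 10⁷ Pa
Substitute:
  T = (π × (2.016 × 10⁷) × 0.05056^3) / 2
  T = 4093 N·m
Final answer: T = 4093 N·m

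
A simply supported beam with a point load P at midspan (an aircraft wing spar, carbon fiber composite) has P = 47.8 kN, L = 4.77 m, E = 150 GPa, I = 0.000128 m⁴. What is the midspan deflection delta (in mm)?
Model: a simply supported beam with a point load P at midspan, so delta = (P·L^3) / (48·E·I).
Convert to SI units:
  P = 47.8 kN = 47800 N
  E = 150 GPa = 1.5 × 10¹¹ Pa
Substitute:
  delta = (47800 × 4.77^3) / (48 × (1.5 × 10¹¹) × 0.000128)
  delta = 0.005629 m
Convert: delta = 0.005629 m = 5.629 mm
Final answer: delta = 5.629 mm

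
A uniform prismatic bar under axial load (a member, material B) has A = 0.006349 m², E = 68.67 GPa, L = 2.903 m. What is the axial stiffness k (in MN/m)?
Model: a uniform prismatic bar under axial load, so k = (A·E) / L.
Convert to SI units:
  E = 68.67 GPa = 6.867 × 10¹⁰ Pa
Substitute:
  k = (0.006349 × (6.867 × 10¹⁰)) / 2.903
  k = 1.502 × 10⁸ N/m
Convert: k = 1.502 × 10⁸ N/m = 150.2 MN/m
Final answer: k = 150.2 MN/m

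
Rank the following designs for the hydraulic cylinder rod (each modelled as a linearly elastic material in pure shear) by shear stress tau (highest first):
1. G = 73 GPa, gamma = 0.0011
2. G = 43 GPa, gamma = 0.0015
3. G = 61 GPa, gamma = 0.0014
Model: a linearly elastic material in pure shear, so tau = G·gamma (SI units).
  Case 1: tau = (7.3 × 10¹⁰) × 0.0011 = 8.03 × 10⁷ Pa = 80.3 MPa
  Case 2: tau = (4.3 × 10¹⁰) × 0.0015 = 6.45 × 10⁷ Pa = 64.5 MPa
  Case 3: tau = (6.1 × 10¹⁰) × 0.0014 = 8.54 × 10⁷ Pa = 85.4 MPa
Ordering: 85.4 MPa (case 3) > 80.3 MPa (case 1) > 64.5 MPa (case 2)
Final answer: 3, 1, 2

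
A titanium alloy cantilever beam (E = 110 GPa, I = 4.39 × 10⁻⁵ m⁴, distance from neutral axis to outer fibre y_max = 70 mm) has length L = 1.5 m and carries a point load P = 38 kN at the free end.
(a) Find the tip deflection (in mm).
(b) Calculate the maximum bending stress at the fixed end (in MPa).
(a) Tip deflection of a cantilever with an end point load: δ = P·L^3 / (3·E·I). Convert P = 38 kN = 38000 N, E = 110 GPa = 1.1 × 10¹¹ Pa.
  δ = (38000 × 1.5^3) / (3 × (1.1 × 10¹¹) × (4.39 × 10⁻⁵)) = 0.008853 m = 8.853 mm
(b) Maximum bending moment at the fixed end: M = P·L = 38000 × 1.5 = 57000 N·m. Convert y_max = 70 mm = 0.07 m.
  σ = M·y_max / I = (57000 × 0.07) / (4.39 × 10⁻⁵) = 9.089 × 10⁷ Pa = 90.89 MPa
Final answer: (a) δ = 8.853 mm, (b) σ = 90.89 MPa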